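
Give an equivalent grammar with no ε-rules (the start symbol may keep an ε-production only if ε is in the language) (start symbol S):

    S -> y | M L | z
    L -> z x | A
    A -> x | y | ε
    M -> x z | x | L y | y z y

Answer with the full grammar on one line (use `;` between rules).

The nullable symbols are {A, L}.
ε ∉ L(G), so no ε-production is kept.
Expand every rule over subsets of its nullable positions: S → M L gives M L | M. M → L y gives L y | y.

S -> y | M L | M | z; L -> z x | A; A -> x | y; M -> x z | x | L y | y | y z y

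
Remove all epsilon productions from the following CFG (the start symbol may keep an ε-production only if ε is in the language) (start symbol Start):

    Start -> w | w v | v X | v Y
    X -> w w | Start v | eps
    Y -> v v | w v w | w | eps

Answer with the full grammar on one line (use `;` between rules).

Start -> w | w v | v X | v | v Y; X -> w w | Start v; Y -> v v | w v w | w

Nullable nonterminals: {X, Y}.
ε ∉ L(G), so no ε-production is kept.
For each production, add variants omitting each subset of nullable occurrences: Start → v X gives v X | v.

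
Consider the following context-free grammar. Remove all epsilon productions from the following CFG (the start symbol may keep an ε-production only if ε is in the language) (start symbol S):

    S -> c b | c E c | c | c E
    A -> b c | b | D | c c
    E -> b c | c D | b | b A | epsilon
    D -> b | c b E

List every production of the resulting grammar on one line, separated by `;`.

The nullable symbols are {E}.
ε ∉ L(G), so no ε-production is kept.
Expand every rule over subsets of its nullable positions: S → c E c gives c E c | c c. D → c b E gives c b E | c b.

S -> c b | c E c | c c | c | c E; A -> b c | b | D | c c; E -> b c | c D | b | b A; D -> b | c b E | c b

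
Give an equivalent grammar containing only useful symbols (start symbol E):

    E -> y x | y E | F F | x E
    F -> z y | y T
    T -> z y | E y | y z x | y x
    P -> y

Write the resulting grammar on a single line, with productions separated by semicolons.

Generating nonterminals: {E, F, P, T}.
Reachable from E after that: {E, F, T}.
Removed useless symbols: {P} and every production mentioning them.

E -> y x | y E | F F | x E; F -> z y | y T; T -> z y | E y | y z x | y x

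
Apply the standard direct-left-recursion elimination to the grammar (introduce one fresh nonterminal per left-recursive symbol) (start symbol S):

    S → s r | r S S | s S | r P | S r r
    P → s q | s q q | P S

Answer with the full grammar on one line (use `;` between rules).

Directly left-recursive nonterminals: S, P.
For S: α = {r r}, β = {s r, r S S, s S, r P}. Rewrite as S → β S' and S' → α S' | ε.
For P: α = {S}, β = {s q, s q q}. Rewrite as P → β P' and P' → α P' | ε.

S → s r S' | r S S S' | s S S' | r P S'; P → s q P' | s q q P'; S' → r r S' | ε; P' → S P' | ε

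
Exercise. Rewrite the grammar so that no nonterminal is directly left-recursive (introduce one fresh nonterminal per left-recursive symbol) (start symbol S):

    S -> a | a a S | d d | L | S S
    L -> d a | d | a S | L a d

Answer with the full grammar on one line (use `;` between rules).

S -> a S' | a a S S' | d d S' | L S'; L -> d a L' | d L' | a S L'; S' -> S S' | ε; L' -> a d L' | ε

S, L are directly left-recursive.
For S: α = {S}, β = {a, a a S, d d, L}. Rewrite as S → β S' and S' → α S' | ε.
For L: α = {a d}, β = {d a, d, a S}. Rewrite as L → β L' and L' → α L' | ε.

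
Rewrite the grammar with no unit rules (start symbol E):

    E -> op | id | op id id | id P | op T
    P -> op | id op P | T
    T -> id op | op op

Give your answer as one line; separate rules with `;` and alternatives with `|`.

E -> op | id | op id id | id P | op T; P -> op | id op P | id op | op op; T -> id op | op op

Unit pairs: P ⇒* {T}.
For each unit pair (A, B), copy every non-unit production of B to A, then drop all unit productions.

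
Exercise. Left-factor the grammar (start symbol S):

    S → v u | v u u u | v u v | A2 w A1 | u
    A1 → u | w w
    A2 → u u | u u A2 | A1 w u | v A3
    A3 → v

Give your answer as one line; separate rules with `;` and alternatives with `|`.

S → A2 w A1 | u | v u S'; A1 → u | w w; A2 → A1 w u | v A3 | u u A2'; A3 → v; S' → ε | u u | v; A2' → ε | A2

S has alternatives sharing prefix 'v u': factor to S → v u S' with S' → ε | u u | v.
A2 has alternatives sharing prefix 'u u': factor to A2 → u u A2' with A2' → ε | A2.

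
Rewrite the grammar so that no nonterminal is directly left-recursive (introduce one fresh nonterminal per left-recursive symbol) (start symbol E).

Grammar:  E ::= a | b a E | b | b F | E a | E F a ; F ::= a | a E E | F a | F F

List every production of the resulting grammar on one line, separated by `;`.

Left recursion appears on E, F.
For E: α = {a, F a}, β = {a, b a E, b, b F}. Rewrite as E → β E' and E' → α E' | ε.
For F: α = {a, F}, β = {a, a E E}. Rewrite as F → β F' and F' → α F' | ε.

E ::= a E' | b a E E' | b E' | b F E'; F ::= a F' | a E E F'; E' ::= a E' | F a E' | eps; F' ::= a F' | F F' | eps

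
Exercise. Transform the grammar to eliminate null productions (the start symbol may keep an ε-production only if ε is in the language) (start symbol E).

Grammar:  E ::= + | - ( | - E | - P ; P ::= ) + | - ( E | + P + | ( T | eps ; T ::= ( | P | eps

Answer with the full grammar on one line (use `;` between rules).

Nullable nonterminals: {P, T}.
ε ∉ L(G), so no ε-production is kept.
Add the nullable-subset variants: E → - P gives - P | -. P → + P + gives + P + | + +. P → ( T gives ( T | (.

E ::= + | - ( | - E | - P | -; P ::= ) + | - ( E | + P + | + + | ( T | (; T ::= ( | P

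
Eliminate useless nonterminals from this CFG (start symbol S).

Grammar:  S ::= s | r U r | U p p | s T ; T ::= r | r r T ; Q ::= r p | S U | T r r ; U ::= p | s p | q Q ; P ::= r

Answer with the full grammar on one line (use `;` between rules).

Generating nonterminals: {P, Q, S, T, U}.
Reachable from S after that: {Q, S, T, U}.
Removed useless symbols: {P} and every production mentioning them.

S ::= s | r U r | U p p | s T; T ::= r | r r T; Q ::= r p | S U | T r r; U ::= p | s p | q Q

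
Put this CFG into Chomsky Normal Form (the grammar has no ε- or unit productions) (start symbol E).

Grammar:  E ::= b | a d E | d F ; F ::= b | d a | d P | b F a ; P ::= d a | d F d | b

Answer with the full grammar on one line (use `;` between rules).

E ::= b | X1 Y1 | X2 F; F ::= b | X2 X1 | X2 P | X3 Y2; P ::= X2 X1 | X2 Y3 | b; X1 ::= a; X2 ::= d; X3 ::= b; Y1 ::= X2 E; Y2 ::= F X1; Y3 ::= F X2

Introduce a nonterminal for each terminal appearing in a rule of length ≥ 2: X1 → a, X2 → d, X3 → b.
Binarize each right-hand side of length ≥ 3 by chaining fresh nonterminals (Y1, Y2, …): affected rules were E → X1 X2 E; F → X3 F X1; P → X2 F X2.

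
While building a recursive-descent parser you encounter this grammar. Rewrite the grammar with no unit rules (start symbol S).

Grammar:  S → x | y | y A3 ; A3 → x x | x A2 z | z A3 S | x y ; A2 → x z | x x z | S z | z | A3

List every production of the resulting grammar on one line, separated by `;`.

S → x | y | y A3; A3 → x x | x A2 z | z A3 S | x y; A2 → x z | x x z | S z | z | x x | x A2 z | z A3 S | x y

Unit pairs: A2 ⇒* {A3}.
For every A with A ⇒* B via unit rules, add B's non-unit alternatives to A; then delete every rule of the form X → Y.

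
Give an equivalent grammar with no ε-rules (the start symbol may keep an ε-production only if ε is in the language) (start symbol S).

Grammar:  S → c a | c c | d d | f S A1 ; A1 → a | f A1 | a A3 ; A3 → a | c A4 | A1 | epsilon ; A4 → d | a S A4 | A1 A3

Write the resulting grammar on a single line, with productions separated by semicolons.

Nullable nonterminals: {A3}.
ε ∉ L(G), so no ε-production is kept.
For each production, add variants omitting each subset of nullable occurrences: A4 → A1 A3 gives A1 A3 | A1.

S → c a | c c | d d | f S A1; A1 → a | f A1 | a A3; A3 → a | c A4 | A1; A4 → d | a S A4 | A1 A3 | A1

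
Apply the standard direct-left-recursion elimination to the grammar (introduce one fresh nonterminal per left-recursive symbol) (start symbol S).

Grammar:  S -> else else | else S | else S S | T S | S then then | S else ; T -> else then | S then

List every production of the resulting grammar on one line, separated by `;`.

S is directly left-recursive.
For S: α = {then then, else}, β = {else else, else S, else S S, T S}. Rewrite as S → β S' and S' → α S' | ε.

S -> else else S' | else S S' | else S S S' | T S S'; T -> else then | S then; S' -> then then S' | else S' | eps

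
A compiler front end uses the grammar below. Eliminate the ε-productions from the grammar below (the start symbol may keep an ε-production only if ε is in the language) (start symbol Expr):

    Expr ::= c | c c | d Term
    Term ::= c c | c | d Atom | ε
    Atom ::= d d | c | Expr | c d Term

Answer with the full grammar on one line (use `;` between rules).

Expr ::= c | c c | d Term | d; Term ::= c c | c | d Atom; Atom ::= d d | c | Expr | c d Term | c d

The nullable symbols are {Term}.
ε ∉ L(G), so no ε-production is kept.
For each production, add variants omitting each subset of nullable occurrences: Expr → d Term gives d Term | d. Atom → c d Term gives c d Term | c d.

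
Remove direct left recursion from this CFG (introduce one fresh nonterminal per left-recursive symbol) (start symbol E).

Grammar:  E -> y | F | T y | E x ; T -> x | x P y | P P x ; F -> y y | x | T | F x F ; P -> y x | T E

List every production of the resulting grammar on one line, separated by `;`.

E, F are directly left-recursive.
For E: α = {x}, β = {y, F, T y}. Rewrite as E → β E' and E' → α E' | ε.
For F: α = {x F}, β = {y y, x, T}. Rewrite as F → β F' and F' → α F' | ε.

E -> y E' | F E' | T y E'; T -> x | x P y | P P x; F -> y y F' | x F' | T F'; P -> y x | T E; E' -> x E' | ε; F' -> x F F' | ε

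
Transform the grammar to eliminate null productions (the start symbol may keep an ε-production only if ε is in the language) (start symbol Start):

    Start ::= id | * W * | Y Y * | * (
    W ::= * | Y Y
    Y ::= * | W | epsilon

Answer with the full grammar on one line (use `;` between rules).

The nullable symbols are {W, Y}.
ε ∉ L(G), so no ε-production is kept.
For each production, add variants omitting each subset of nullable occurrences: Start → * W * gives * W * | * *. Start → Y Y * gives Y Y * | Y * | *. W → Y Y gives Y Y | Y.

Start ::= id | * W * | * * | Y Y * | Y * | * | * (; W ::= * | Y Y | Y; Y ::= * | W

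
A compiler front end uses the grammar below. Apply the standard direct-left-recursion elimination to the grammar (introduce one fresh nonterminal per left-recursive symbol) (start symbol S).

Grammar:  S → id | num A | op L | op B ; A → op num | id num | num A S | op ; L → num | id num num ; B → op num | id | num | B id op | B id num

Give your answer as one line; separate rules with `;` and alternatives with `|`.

S → id | num A | op L | op B; A → op num | id num | num A S | op; L → num | id num num; B → op num B' | id B' | num B'; B' → id op B' | id num B' | ε

Left recursion appears on B.
For B: α = {id op, id num}, β = {op num, id, num}. Rewrite as B → β B' and B' → α B' | ε.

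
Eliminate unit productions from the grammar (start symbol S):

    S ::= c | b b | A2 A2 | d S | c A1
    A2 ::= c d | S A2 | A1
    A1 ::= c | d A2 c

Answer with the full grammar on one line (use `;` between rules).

Unit pairs: A2 ⇒* {A1}.
For each unit pair (A, B), copy every non-unit production of B to A, then drop all unit productions.

S ::= c | b b | A2 A2 | d S | c A1; A2 ::= c d | S A2 | c | d A2 c; A1 ::= c | d A2 c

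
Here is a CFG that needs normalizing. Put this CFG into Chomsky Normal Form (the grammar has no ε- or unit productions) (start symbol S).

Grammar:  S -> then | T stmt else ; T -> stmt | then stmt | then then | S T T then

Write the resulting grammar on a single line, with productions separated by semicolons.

Introduce a nonterminal for each terminal appearing in a rule of length ≥ 2: X1 → stmt, X2 → else, X3 → then.
Binarize each right-hand side of length ≥ 3 by chaining fresh nonterminals (Y1, Y2, …): affected rules were S → T X1 X2; T → S T T X3.

S -> then | T Y1; T -> stmt | X3 X1 | X3 X3 | S Y2; X1 -> stmt; X2 -> else; X3 -> then; Y1 -> X1 X2; Y2 -> T Y3; Y3 -> T X3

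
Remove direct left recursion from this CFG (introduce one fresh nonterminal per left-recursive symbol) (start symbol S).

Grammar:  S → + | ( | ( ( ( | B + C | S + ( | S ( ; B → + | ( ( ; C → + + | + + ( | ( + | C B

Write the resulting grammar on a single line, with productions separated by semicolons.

S, C are directly left-recursive.
For S: α = {+ (, (}, β = {+, (, ( ( (, B + C}. Rewrite as S → β S' and S' → α S' | ε.
For C: α = {B}, β = {+ +, + + (, ( +}. Rewrite as C → β C' and C' → α C' | ε.

S → + S' | ( S' | ( ( ( S' | B + C S'; B → + | ( (; C → + + C' | + + ( C' | ( + C'; S' → + ( S' | ( S' | ε; C' → B C' | ε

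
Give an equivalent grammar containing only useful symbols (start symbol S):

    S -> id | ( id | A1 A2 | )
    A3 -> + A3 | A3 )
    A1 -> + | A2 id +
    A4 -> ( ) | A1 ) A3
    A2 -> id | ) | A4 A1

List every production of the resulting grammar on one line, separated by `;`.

S -> id | ( id | A1 A2 | ); A1 -> + | A2 id +; A4 -> ( ); A2 -> id | ) | A4 A1

Generating nonterminals: {A1, A2, A4, S}.
Reachable from S after that: {A1, A2, A4, S}.
Removed useless symbols: {A3} and every production mentioning them.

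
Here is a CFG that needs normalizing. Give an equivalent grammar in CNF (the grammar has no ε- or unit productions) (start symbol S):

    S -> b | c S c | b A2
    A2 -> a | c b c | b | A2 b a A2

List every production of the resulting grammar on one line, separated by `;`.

S -> b | X1 Y1 | X2 A2; A2 -> a | X1 Y2 | b | A2 Y3; X1 -> c; X2 -> b; X3 -> a; Y1 -> S X1; Y2 -> X2 X1; Y3 -> X2 Y4; Y4 -> X3 A2

Introduce a nonterminal for each terminal appearing in a rule of length ≥ 2: X1 → c, X2 → b, X3 → a.
Binarize each right-hand side of length ≥ 3 by chaining fresh nonterminals (Y1, Y2, …): affected rules were S → X1 S X1; A2 → X1 X2 X1; A2 → A2 X2 X3 A2.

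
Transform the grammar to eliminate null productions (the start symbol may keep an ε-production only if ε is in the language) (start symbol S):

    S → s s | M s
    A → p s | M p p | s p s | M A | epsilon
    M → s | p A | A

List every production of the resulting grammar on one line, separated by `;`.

The nullable symbols are {A, M}.
ε ∉ L(G), so no ε-production is kept.
Add the nullable-subset variants: S → M s gives M s | s. A → M p p gives M p p | p p. A → M A gives M A | M. M → p A gives p A | p.

S → s s | M s | s; A → p s | M p p | p p | s p s | M A | M; M → s | p A | p | A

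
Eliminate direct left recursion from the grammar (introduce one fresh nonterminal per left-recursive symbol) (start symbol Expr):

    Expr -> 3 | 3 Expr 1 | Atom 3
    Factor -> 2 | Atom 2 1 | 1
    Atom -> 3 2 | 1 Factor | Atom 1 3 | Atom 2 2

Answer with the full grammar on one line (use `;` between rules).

Left recursion appears on Atom.
For Atom: α = {1 3, 2 2}, β = {3 2, 1 Factor}. Rewrite as Atom → β Atom1 and Atom1 → α Atom1 | ε.

Expr -> 3 | 3 Expr 1 | Atom 3; Factor -> 2 | Atom 2 1 | 1; Atom -> 3 2 Atom1 | 1 Factor Atom1; Atom1 -> 1 3 Atom1 | 2 2 Atom1 | ε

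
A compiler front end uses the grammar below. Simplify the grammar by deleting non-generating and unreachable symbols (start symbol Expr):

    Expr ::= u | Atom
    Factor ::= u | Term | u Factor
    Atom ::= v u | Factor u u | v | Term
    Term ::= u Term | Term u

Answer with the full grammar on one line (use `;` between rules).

Expr ::= u | Atom; Factor ::= u | u Factor; Atom ::= v u | Factor u u | v

Generating nonterminals: {Atom, Expr, Factor}.
Reachable from Expr after that: {Atom, Expr, Factor}.
Removed useless symbols: {Term} and every production mentioning them.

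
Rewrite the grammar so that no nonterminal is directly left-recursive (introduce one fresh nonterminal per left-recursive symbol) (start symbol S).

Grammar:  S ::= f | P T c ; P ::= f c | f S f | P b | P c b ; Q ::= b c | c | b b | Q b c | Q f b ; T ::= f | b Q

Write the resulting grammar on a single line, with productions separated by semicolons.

S ::= f | P T c; P ::= f c P' | f S f P'; Q ::= b c Q' | c Q' | b b Q'; T ::= f | b Q; P' ::= b P' | c b P' | ε; Q' ::= b c Q' | f b Q' | ε

Directly left-recursive nonterminals: P, Q.
For P: α = {b, c b}, β = {f c, f S f}. Rewrite as P → β P' and P' → α P' | ε.
For Q: α = {b c, f b}, β = {b c, c, b b}. Rewrite as Q → β Q' and Q' → α Q' | ε.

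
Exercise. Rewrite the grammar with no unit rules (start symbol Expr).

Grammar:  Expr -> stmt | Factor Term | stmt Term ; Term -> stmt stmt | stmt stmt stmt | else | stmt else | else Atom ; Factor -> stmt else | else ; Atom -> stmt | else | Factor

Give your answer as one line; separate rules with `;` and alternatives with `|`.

Unit pairs: Atom ⇒* {Factor}.
For each unit pair (A, B), copy every non-unit production of B to A, then drop all unit productions.

Expr -> stmt | Factor Term | stmt Term; Term -> stmt stmt | stmt stmt stmt | else | stmt else | else Atom; Factor -> stmt else | else; Atom -> stmt | else | stmt else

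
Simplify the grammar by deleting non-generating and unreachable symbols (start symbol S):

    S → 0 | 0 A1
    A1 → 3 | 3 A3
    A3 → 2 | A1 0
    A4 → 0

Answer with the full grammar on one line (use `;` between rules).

Generating nonterminals: {A1, A3, A4, S}.
Reachable from S after that: {A1, A3, S}.
Removed useless symbols: {A4} and every production mentioning them.

S → 0 | 0 A1; A1 → 3 | 3 A3; A3 → 2 | A1 0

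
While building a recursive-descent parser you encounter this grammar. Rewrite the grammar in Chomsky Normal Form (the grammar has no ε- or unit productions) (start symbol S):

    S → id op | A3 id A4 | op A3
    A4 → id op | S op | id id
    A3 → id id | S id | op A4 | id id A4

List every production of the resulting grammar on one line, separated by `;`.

S → X1 X2 | A3 Y1 | X2 A3; A4 → X1 X2 | S X2 | X1 X1; A3 → X1 X1 | S X1 | X2 A4 | X1 Y2; X1 → id; X2 → op; Y1 → X1 A4; Y2 → X1 A4

Introduce a nonterminal for each terminal appearing in a rule of length ≥ 2: X1 → id, X2 → op.
Binarize each right-hand side of length ≥ 3 by chaining fresh nonterminals (Y1, Y2, …): affected rules were S → A3 X1 A4; A3 → X1 X1 A4.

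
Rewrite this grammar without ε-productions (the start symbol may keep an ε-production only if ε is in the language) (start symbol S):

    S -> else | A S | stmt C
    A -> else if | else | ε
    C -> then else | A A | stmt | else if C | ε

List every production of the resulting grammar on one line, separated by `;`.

Nullable nonterminals: {A, C}.
ε ∉ L(G), so no ε-production is kept.
Add the nullable-subset variants: S → stmt C gives stmt C | stmt. C → A A gives A A | A. C → else if C gives else if C | else if.

S -> else | A S | stmt C | stmt; A -> else if | else; C -> then else | A A | A | stmt | else if C | else if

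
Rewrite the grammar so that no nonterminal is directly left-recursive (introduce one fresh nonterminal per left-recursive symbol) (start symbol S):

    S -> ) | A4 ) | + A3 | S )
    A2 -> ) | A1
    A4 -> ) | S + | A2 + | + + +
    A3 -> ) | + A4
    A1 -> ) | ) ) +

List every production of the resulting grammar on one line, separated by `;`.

S -> ) S' | A4 ) S' | + A3 S'; A2 -> ) | A1; A4 -> ) | S + | A2 + | + + +; A3 -> ) | + A4; A1 -> ) | ) ) +; S' -> ) S' | ε

S is directly left-recursive.
For S: α = {)}, β = {), A4 ), + A3}. Rewrite as S → β S' and S' → α S' | ε.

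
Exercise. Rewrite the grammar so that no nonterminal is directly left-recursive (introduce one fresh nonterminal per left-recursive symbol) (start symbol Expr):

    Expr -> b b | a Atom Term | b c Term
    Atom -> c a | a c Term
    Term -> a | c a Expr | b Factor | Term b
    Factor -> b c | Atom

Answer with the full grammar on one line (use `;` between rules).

Expr -> b b | a Atom Term | b c Term; Atom -> c a | a c Term; Term -> a Term1 | c a Expr Term1 | b Factor Term1; Factor -> b c | Atom; Term1 -> b Term1 | ε

Directly left-recursive nonterminal: Term.
For Term: α = {b}, β = {a, c a Expr, b Factor}. Rewrite as Term → β Term1 and Term1 → α Term1 | ε.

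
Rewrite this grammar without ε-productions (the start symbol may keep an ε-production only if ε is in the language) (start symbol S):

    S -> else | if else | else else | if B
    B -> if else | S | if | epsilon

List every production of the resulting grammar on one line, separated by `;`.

S -> else | if else | else else | if B | if; B -> if else | S | if

Nullable set = {B}.
ε ∉ L(G), so no ε-production is kept.
Expand every rule over subsets of its nullable positions: S → if B gives if B | if.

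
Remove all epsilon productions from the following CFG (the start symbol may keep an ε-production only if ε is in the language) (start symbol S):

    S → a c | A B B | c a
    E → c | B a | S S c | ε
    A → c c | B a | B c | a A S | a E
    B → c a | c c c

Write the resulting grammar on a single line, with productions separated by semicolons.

S → a c | A B B | c a; E → c | B a | S S c; A → c c | B a | B c | a A S | a E | a; B → c a | c c c

Nullable nonterminals: {E}.
ε ∉ L(G), so no ε-production is kept.
Add the nullable-subset variants: A → a E gives a E | a.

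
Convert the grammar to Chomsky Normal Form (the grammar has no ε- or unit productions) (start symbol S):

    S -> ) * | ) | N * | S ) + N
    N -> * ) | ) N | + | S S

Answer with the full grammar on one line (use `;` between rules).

Introduce a nonterminal for each terminal appearing in a rule of length ≥ 2: X1 → ), X2 → *, X3 → +.
Binarize each right-hand side of length ≥ 3 by chaining fresh nonterminals (Y1, Y2, …): affected rules were S → S X1 X3 N.

S -> X1 X2 | ) | N X2 | S Y1; N -> X2 X1 | X1 N | + | S S; X1 -> ); X2 -> *; X3 -> +; Y1 -> X1 Y2; Y2 -> X3 N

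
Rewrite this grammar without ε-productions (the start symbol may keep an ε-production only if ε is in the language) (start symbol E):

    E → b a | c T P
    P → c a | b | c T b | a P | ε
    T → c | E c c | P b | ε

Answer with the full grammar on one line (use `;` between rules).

E → b a | c T P | c T | c P | c; P → c a | b | c T b | c b | a P | a; T → c | E c c | P b | b

The nullable symbols are {P, T}.
ε ∉ L(G), so no ε-production is kept.
Expand every rule over subsets of its nullable positions: E → c T P gives c T P | c T | c P | c. P → c T b gives c T b | c b. P → a P gives a P | a. T → P b gives P b | b.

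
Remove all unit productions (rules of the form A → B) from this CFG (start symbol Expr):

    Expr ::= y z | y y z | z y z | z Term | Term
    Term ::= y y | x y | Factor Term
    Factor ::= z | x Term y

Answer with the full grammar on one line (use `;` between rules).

Unit pairs: Expr ⇒* {Term}.
Replace each nonterminal's rules with the union of the non-unit rules of every nonterminal it unit-derives.

Expr ::= y y | x y | Factor Term | y z | y y z | z y z | z Term; Term ::= y y | x y | Factor Term; Factor ::= z | x Term y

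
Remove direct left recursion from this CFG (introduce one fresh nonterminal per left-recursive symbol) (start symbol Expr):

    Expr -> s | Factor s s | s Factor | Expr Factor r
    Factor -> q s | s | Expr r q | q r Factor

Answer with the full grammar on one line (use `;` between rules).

Expr -> s Expr1 | Factor s s Expr1 | s Factor Expr1; Factor -> q s | s | Expr r q | q r Factor; Expr1 -> Factor r Expr1 | ε

Expr is directly left-recursive.
For Expr: α = {Factor r}, β = {s, Factor s s, s Factor}. Rewrite as Expr → β Expr1 and Expr1 → α Expr1 | ε.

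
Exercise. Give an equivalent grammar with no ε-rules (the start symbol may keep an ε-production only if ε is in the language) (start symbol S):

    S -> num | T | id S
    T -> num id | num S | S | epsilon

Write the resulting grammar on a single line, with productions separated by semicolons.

S -> num | T | id S | id | epsilon; T -> num id | num S | num | S

Nullable nonterminals: {S, T}.
ε ∈ L(G) since S is nullable, so keep S → ε.
For each production, add variants omitting each subset of nullable occurrences: S → id S gives id S | id. T → num S gives num S | num.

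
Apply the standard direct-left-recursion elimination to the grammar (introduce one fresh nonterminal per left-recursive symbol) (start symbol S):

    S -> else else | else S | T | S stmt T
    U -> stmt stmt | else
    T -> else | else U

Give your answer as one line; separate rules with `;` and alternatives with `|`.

Directly left-recursive nonterminal: S.
For S: α = {stmt T}, β = {else else, else S, T}. Rewrite as S → β S' and S' → α S' | ε.

S -> else else S' | else S S' | T S'; U -> stmt stmt | else; T -> else | else U; S' -> stmt T S' | eps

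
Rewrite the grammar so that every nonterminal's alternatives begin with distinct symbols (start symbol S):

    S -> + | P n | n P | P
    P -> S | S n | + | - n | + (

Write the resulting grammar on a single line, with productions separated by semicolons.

S has alternatives sharing prefix 'P': factor to S → P S' with S' → n | ε.
P has alternatives sharing prefix 'S': factor to P → S P' with P' → ε | n.
P has alternatives sharing prefix '+': factor to P → + P'' with P'' → ε | (.

S -> + | n P | P S'; P -> - n | S P' | + P''; S' -> n | ε; P' -> ε | n; P'' -> ε | (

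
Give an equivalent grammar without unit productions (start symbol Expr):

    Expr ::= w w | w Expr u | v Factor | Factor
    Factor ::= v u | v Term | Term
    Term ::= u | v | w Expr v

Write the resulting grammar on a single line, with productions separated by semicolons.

Unit pairs: Expr ⇒* {Factor, Term}; Factor ⇒* {Term}.
For each unit pair (A, B), copy every non-unit production of B to A, then drop all unit productions.

Expr ::= u | v | w Expr v | v u | v Term | w w | w Expr u | v Factor; Factor ::= u | v | w Expr v | v u | v Term; Term ::= u | v | w Expr v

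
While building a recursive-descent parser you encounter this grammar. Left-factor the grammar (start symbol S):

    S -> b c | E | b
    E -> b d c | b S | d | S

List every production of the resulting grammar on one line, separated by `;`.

S -> E | b S'; E -> d | S | b E'; S' -> c | ε; E' -> d c | S

S has alternatives sharing prefix 'b': factor to S → b S' with S' → c | ε.
E has alternatives sharing prefix 'b': factor to E → b E' with E' → d c | S.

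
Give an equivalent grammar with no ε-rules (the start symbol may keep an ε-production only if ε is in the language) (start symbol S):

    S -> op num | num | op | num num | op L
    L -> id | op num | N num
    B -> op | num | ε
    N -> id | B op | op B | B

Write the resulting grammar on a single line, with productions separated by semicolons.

Nullable nonterminals: {B, N}.
ε ∉ L(G), so no ε-production is kept.
Expand every rule over subsets of its nullable positions: L → N num gives N num | num. N → B op gives B op | op.

S -> op num | num | op | num num | op L; L -> id | op num | N num | num; B -> op | num; N -> id | B op | op | op B | B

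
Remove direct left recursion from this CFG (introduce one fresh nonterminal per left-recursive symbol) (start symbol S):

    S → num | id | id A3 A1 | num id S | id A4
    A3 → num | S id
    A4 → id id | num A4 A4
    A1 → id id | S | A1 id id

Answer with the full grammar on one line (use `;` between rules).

A1 is directly left-recursive.
For A1: α = {id id}, β = {id id, S}. Rewrite as A1 → β A1' and A1' → α A1' | ε.

S → num | id | id A3 A1 | num id S | id A4; A3 → num | S id; A4 → id id | num A4 A4; A1 → id id A1' | S A1'; A1' → id id A1' | ε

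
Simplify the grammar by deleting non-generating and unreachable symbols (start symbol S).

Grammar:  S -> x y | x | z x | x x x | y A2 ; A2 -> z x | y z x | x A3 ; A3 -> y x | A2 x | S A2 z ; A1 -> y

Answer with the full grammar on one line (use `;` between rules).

S -> x y | x | z x | x x x | y A2; A2 -> z x | y z x | x A3; A3 -> y x | A2 x | S A2 z

Generating nonterminals: {A1, A2, A3, S}.
Reachable from S after that: {A2, A3, S}.
Removed useless symbols: {A1} and every production mentioning them.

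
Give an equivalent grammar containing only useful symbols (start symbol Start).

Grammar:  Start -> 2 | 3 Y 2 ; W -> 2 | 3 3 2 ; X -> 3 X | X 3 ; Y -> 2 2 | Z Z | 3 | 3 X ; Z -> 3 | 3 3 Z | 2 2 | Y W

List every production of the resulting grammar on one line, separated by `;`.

Start -> 2 | 3 Y 2; W -> 2 | 3 3 2; Y -> 2 2 | Z Z | 3; Z -> 3 | 3 3 Z | 2 2 | Y W

Generating nonterminals: {Start, W, Y, Z}.
Reachable from Start after that: {Start, W, Y, Z}.
Removed useless symbols: {X} and every production mentioning them.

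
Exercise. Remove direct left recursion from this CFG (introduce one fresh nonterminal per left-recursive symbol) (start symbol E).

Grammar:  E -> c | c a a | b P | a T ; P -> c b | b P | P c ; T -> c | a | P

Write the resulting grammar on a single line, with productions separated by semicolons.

E -> c | c a a | b P | a T; P -> c b P' | b P P'; T -> c | a | P; P' -> c P' | ε

P is directly left-recursive.
For P: α = {c}, β = {c b, b P}. Rewrite as P → β P' and P' → α P' | ε.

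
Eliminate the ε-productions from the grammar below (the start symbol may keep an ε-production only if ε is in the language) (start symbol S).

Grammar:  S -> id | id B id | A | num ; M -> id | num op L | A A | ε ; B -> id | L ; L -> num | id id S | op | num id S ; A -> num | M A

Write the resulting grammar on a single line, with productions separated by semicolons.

S -> id | id B id | A | num; M -> id | num op L | A A; B -> id | L; L -> num | id id S | op | num id S; A -> num | M A

Nullable nonterminals: {M}.
ε ∉ L(G), so no ε-production is kept.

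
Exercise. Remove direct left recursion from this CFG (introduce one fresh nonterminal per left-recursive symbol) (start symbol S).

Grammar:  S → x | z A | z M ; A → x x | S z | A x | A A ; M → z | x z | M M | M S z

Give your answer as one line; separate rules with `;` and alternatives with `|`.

A, M are directly left-recursive.
For A: α = {x, A}, β = {x x, S z}. Rewrite as A → β A' and A' → α A' | ε.
For M: α = {M, S z}, β = {z, x z}. Rewrite as M → β M' and M' → α M' | ε.

S → x | z A | z M; A → x x A' | S z A'; M → z M' | x z M'; A' → x A' | A A' | eps; M' → M M' | S z M' | eps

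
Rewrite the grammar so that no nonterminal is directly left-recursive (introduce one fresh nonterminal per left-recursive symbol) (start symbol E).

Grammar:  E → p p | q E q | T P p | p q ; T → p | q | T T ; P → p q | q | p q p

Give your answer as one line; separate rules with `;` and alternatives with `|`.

E → p p | q E q | T P p | p q; T → p T' | q T'; P → p q | q | p q p; T' → T T' | ε

Directly left-recursive nonterminal: T.
For T: α = {T}, β = {p, q}. Rewrite as T → β T' and T' → α T' | ε.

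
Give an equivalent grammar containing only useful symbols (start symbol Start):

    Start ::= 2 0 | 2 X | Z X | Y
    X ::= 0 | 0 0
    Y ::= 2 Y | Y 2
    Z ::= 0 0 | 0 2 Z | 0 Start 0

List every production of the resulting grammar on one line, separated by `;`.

Start ::= 2 0 | 2 X | Z X; X ::= 0 | 0 0; Z ::= 0 0 | 0 2 Z | 0 Start 0

Generating nonterminals: {Start, X, Z}.
Reachable from Start after that: {Start, X, Z}.
Removed useless symbols: {Y} and every production mentioning them.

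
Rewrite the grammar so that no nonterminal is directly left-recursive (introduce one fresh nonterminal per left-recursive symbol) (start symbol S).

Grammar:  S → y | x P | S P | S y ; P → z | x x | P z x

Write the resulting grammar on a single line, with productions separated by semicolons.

S → y S' | x P S'; P → z P' | x x P'; S' → P S' | y S' | ε; P' → z x P' | ε

Directly left-recursive nonterminals: S, P.
For S: α = {P, y}, β = {y, x P}. Rewrite as S → β S' and S' → α S' | ε.
For P: α = {z x}, β = {z, x x}. Rewrite as P → β P' and P' → α P' | ε.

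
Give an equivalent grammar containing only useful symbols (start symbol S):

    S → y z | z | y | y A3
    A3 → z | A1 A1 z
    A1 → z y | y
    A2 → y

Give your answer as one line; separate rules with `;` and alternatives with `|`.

Generating nonterminals: {A1, A2, A3, S}.
Reachable from S after that: {A1, A3, S}.
Removed useless symbols: {A2} and every production mentioning them.

S → y z | z | y | y A3; A3 → z | A1 A1 z; A1 → z y | y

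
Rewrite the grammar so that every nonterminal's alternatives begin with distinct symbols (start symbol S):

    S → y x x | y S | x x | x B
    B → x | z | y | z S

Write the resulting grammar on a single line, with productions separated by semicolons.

S has alternatives sharing prefix 'y': factor to S → y S' with S' → x x | S.
S has alternatives sharing prefix 'x': factor to S → x S'' with S'' → x | B.
B has alternatives sharing prefix 'z': factor to B → z B' with B' → ε | S.

S → y S' | x S''; B → x | y | z B'; S' → x x | S; S'' → x | B; B' → epsilon | S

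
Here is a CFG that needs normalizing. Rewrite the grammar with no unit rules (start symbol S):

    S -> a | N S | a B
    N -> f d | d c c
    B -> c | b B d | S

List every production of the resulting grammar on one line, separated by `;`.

S -> a | N S | a B; N -> f d | d c c; B -> c | b B d | a | N S | a B

Unit pairs: B ⇒* {S}.
Replace each nonterminal's rules with the union of the non-unit rules of every nonterminal it unit-derives.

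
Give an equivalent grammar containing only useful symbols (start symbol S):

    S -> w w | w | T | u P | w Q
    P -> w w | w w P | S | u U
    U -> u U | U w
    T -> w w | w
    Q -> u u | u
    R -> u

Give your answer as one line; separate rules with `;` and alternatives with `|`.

Generating nonterminals: {P, Q, R, S, T}.
Reachable from S after that: {P, Q, S, T}.
Removed useless symbols: {R, U} and every production mentioning them.

S -> w w | w | T | u P | w Q; P -> w w | w w P | S; T -> w w | w; Q -> u u | u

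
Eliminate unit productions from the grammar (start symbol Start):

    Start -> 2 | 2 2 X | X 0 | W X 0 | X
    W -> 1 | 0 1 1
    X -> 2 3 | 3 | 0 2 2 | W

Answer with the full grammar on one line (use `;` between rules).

Unit pairs: Start ⇒* {W, X}; X ⇒* {W}.
For every A with A ⇒* B via unit rules, add B's non-unit alternatives to A; then delete every rule of the form X → Y.

Start -> 2 | 2 2 X | X 0 | W X 0 | 2 3 | 3 | 0 2 2 | 1 | 0 1 1; W -> 1 | 0 1 1; X -> 2 3 | 3 | 0 2 2 | 1 | 0 1 1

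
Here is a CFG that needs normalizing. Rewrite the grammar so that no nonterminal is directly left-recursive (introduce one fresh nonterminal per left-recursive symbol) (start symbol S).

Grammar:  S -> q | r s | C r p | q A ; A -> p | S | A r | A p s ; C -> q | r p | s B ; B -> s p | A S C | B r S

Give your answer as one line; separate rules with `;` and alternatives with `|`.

Directly left-recursive nonterminals: A, B.
For A: α = {r, p s}, β = {p, S}. Rewrite as A → β A' and A' → α A' | ε.
For B: α = {r S}, β = {s p, A S C}. Rewrite as B → β B' and B' → α B' | ε.

S -> q | r s | C r p | q A; A -> p A' | S A'; C -> q | r p | s B; B -> s p B' | A S C B'; A' -> r A' | p s A' | ε; B' -> r S B' | ε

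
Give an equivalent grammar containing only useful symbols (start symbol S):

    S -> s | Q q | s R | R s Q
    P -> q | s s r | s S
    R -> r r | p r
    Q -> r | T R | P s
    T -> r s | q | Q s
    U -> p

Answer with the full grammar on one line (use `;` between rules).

Generating nonterminals: {P, Q, R, S, T, U}.
Reachable from S after that: {P, Q, R, S, T}.
Removed useless symbols: {U} and every production mentioning them.

S -> s | Q q | s R | R s Q; P -> q | s s r | s S; R -> r r | p r; Q -> r | T R | P s; T -> r s | q | Q s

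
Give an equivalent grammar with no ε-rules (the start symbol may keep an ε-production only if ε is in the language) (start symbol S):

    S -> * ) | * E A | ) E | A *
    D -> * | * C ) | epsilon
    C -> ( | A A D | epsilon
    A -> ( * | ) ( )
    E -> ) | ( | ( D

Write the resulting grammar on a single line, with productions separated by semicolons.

S -> * ) | * E A | ) E | A *; D -> * | * C ) | * ); C -> ( | A A D | A A; A -> ( * | ) ( ); E -> ) | ( | ( D

Nullable set = {C, D}.
ε ∉ L(G), so no ε-production is kept.
Expand every rule over subsets of its nullable positions: D → * C ) gives * C ) | * ). C → A A D gives A A D | A A.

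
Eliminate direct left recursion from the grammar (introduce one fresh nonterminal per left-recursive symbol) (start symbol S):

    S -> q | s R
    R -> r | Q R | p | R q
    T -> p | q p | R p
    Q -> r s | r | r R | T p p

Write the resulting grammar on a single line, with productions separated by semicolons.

Directly left-recursive nonterminal: R.
For R: α = {q}, β = {r, Q R, p}. Rewrite as R → β R' and R' → α R' | ε.

S -> q | s R; R -> r R' | Q R R' | p R'; T -> p | q p | R p; Q -> r s | r | r R | T p p; R' -> q R' | ε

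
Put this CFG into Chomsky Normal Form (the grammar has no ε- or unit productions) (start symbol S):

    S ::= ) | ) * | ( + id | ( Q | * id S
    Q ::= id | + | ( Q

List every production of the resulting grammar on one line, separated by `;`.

S ::= ) | X1 X2 | X3 Y1 | X3 Q | X2 Y2; Q ::= id | + | X3 Q; X1 ::= ); X2 ::= *; X3 ::= (; X4 ::= +; X5 ::= id; Y1 ::= X4 X5; Y2 ::= X5 S

Introduce a nonterminal for each terminal appearing in a rule of length ≥ 2: X1 → ), X2 → *, X3 → (, X4 → +, X5 → id.
Binarize each right-hand side of length ≥ 3 by chaining fresh nonterminals (Y1, Y2, …): affected rules were S → X3 X4 X5; S → X2 X5 S.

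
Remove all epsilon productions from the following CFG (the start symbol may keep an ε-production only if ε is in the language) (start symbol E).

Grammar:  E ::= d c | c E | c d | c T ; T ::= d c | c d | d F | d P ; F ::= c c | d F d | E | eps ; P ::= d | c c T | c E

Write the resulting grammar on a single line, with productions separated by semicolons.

E ::= d c | c E | c d | c T; T ::= d c | c d | d F | d | d P; F ::= c c | d F d | d d | E; P ::= d | c c T | c E

Nullable nonterminals: {F}.
ε ∉ L(G), so no ε-production is kept.
Expand every rule over subsets of its nullable positions: T → d F gives d F | d. F → d F d gives d F d | d d.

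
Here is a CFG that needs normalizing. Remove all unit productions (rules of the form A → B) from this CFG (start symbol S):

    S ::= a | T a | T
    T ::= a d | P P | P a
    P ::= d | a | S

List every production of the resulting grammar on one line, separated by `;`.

S ::= a | T a | a d | P P | P a; T ::= a d | P P | P a; P ::= a | T a | d | a d | P P | P a

Unit pairs: P ⇒* {S, T}; S ⇒* {T}.
For each unit pair (A, B), copy every non-unit production of B to A, then drop all unit productions.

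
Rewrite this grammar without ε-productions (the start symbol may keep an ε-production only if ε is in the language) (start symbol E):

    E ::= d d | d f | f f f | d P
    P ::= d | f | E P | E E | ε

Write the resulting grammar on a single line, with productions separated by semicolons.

E ::= d d | d f | f f f | d P | d; P ::= d | f | E P | E | E E

The nullable symbols are {P}.
ε ∉ L(G), so no ε-production is kept.
Expand every rule over subsets of its nullable positions: E → d P gives d P | d. P → E P gives E P | E.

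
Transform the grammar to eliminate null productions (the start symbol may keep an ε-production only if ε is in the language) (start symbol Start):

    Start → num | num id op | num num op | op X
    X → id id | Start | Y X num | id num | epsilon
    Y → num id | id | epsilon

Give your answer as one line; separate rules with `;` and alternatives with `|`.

Nullable set = {X, Y}.
ε ∉ L(G), so no ε-production is kept.
Expand every rule over subsets of its nullable positions: Start → op X gives op X | op. X → Y X num gives Y X num | Y num | X num | num.

Start → num | num id op | num num op | op X | op; X → id id | Start | Y X num | Y num | X num | num | id num; Y → num id | id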